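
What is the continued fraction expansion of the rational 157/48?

Run the Euclidean algorithm on 157 and 48; the successive quotients are the partial quotients a_0, a_1, ... (each step inverts the fractional part left over by the previous one):
  157 = 3*48 + 13, so a_0 = 3.
  48 = 3*13 + 9, so a_1 = 3.
  13 = 1*9 + 4, so a_2 = 1.
  9 = 2*4 + 1, so a_3 = 2.
  4 = 4*1 + 0, so a_4 = 4.
The remainder reaches 0 after 5 divisions, so the expansion has 5 partial quotients, read off in order.

[3; 3, 1, 2, 4]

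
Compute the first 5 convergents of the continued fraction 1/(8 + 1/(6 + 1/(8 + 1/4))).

Using the convergent recurrence p_i = a_i*p_{i-1} + p_{i-2}, q_i = a_i*q_{i-1} + q_{i-2} with p_{-2}=0, p_{-1}=1, q_{-2}=1, q_{-1}=0:
  i=0: a_0=0, p_0 = 0*1 + 0 = 0, q_0 = 0*0 + 1 = 1.
  i=1: a_1=8, p_1 = 8*0 + 1 = 1, q_1 = 8*1 + 0 = 8.
  i=2: a_2=6, p_2 = 6*1 + 0 = 6, q_2 = 6*8 + 1 = 49.
  i=3: a_3=8, p_3 = 8*6 + 1 = 49, q_3 = 8*49 + 8 = 400.
  i=4: a_4=4, p_4 = 4*49 + 6 = 202, q_4 = 4*400 + 49 = 1649.

0/1, 1/8, 6/49, 49/400, 202/1649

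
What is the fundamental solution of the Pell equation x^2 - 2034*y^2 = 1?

First expand sqrt(2034) as a continued fraction. With x_i = (sqrt(2034) + m_i)/d_i and (m_0, d_0) = (0, 1): a_0 = floor(sqrt(2034)) = 45, since 45^2 = 2025 <= 2034 < 2116 = 46^2.
Iterate m_{i+1} = d_i*a_i - m_i, d_{i+1} = (2034 - m_{i+1}^2)/d_i, a_{i+1} = floor((a_0 + m_{i+1})/d_{i+1}):
  m_1 = 1*45 - 0 = 45, d_1 = (2034 - 45^2)/1 = 9/1 = 9, a_1 = floor((45 + 45)/9) = 10.
  m_2 = 9*10 - 45 = 45, d_2 = (2034 - 45^2)/9 = 9/9 = 1, a_2 = floor((45 + 45)/1) = 90.
  m_3 = 1*90 - 45 = 45, d_3 = (2034 - 45^2)/1 = 9/1 = 9: (m_3, d_3) = (m_1, d_1) = (45, 9), so from here the quotients repeat a_1, a_2; the period length is 2.
So sqrt(2034) = [45; (10, 90)] with period length k = 2.
k is even, so the fundamental solution of x^2 - 2034y^2 = 1 is (p_{k-1}, q_{k-1}) = (p_1, q_1); compute convergents through index 1.
Convergents (p_i = a_i*p_{i-1} + p_{i-2}, q_i = a_i*q_{i-1} + q_{i-2} with p_{-2}=0, p_{-1}=1, q_{-2}=1, q_{-1}=0):
  i=0: a_0=45, p_0 = 45*1 + 0 = 45, q_0 = 45*0 + 1 = 1.
  i=1: a_1=10, p_1 = 10*45 + 1 = 451, q_1 = 10*1 + 0 = 10.
Check: 451^2 - 2034*10^2 = 203401 - 203400 = 1, so (x, y) = (451, 10) solves the equation, and by the theorem it is the least positive solution.

(x, y) = (451, 10)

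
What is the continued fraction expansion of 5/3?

[1; 1, 2]

Run the Euclidean algorithm on 5 and 3; the successive quotients are the partial quotients a_0, a_1, ... (each step inverts the fractional part left over by the previous one):
  5 = 1*3 + 2, so a_0 = 1.
  3 = 1*2 + 1, so a_1 = 1.
  2 = 2*1 + 0, so a_2 = 2.
The remainder reaches 0 after 3 divisions, so the expansion has 3 partial quotients, read off in order.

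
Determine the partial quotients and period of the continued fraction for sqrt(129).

[11; (2, 1, 3, 1, 6, 1, 3, 1, 2, 22)]

Write x_i = (sqrt(129) + m_i)/d_i with (m_0, d_0) = (0, 1). a_0 = floor(sqrt(129)) = 11, since 11^2 = 121 <= 129 < 144 = 12^2.
Iterate m_{i+1} = d_i*a_i - m_i, d_{i+1} = (129 - m_{i+1}^2)/d_i, a_{i+1} = floor((a_0 + m_{i+1})/d_{i+1}):
  m_1 = 1*11 - 0 = 11, d_1 = (129 - 11^2)/1 = 8/1 = 8, a_1 = floor((11 + 11)/8) = 2.
  m_2 = 8*2 - 11 = 5, d_2 = (129 - 5^2)/8 = 104/8 = 13, a_2 = floor((11 + 5)/13) = 1.
  m_3 = 13*1 - 5 = 8, d_3 = (129 - 8^2)/13 = 65/13 = 5, a_3 = floor((11 + 8)/5) = 3.
  m_4 = 5*3 - 8 = 7, d_4 = (129 - 7^2)/5 = 80/5 = 16, a_4 = floor((11 + 7)/16) = 1.
  m_5 = 16*1 - 7 = 9, d_5 = (129 - 9^2)/16 = 48/16 = 3, a_5 = floor((11 + 9)/3) = 6.
  m_6 = 3*6 - 9 = 9, d_6 = (129 - 9^2)/3 = 48/3 = 16, a_6 = floor((11 + 9)/16) = 1.
  m_7 = 16*1 - 9 = 7, d_7 = (129 - 7^2)/16 = 80/16 = 5, a_7 = floor((11 + 7)/5) = 3.
  m_8 = 5*3 - 7 = 8, d_8 = (129 - 8^2)/5 = 65/5 = 13, a_8 = floor((11 + 8)/13) = 1.
  m_9 = 13*1 - 8 = 5, d_9 = (129 - 5^2)/13 = 104/13 = 8, a_9 = floor((11 + 5)/8) = 2.
  m_10 = 8*2 - 5 = 11, d_10 = (129 - 11^2)/8 = 8/8 = 1, a_10 = floor((11 + 11)/1) = 22.
  m_11 = 1*22 - 11 = 11, d_11 = (129 - 11^2)/1 = 8/1 = 8: (m_11, d_11) = (m_1, d_1) = (11, 8), so from here the quotients repeat a_1, ..., a_10; the period length is 10.
Hence the expansion of sqrt(129) is a_0 = 11 followed by the repeating block 2, 1, 3, 1, 6, 1, 3, 1, 2, 22 (period 10).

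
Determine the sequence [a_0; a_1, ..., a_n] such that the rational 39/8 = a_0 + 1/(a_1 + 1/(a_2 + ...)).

[4; 1, 7]

Run the Euclidean algorithm on 39 and 8; the successive quotients are the partial quotients a_0, a_1, ... (each step inverts the fractional part left over by the previous one):
  39 = 4*8 + 7, so a_0 = 4.
  8 = 1*7 + 1, so a_1 = 1.
  7 = 7*1 + 0, so a_2 = 7.
The remainder reaches 0 after 3 divisions, so the expansion has 3 partial quotients, read off in order.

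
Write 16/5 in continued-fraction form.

Run the Euclidean algorithm on 16 and 5; the successive quotients are the partial quotients a_0, a_1, ... (each step inverts the fractional part left over by the previous one):
  16 = 3*5 + 1, so a_0 = 3.
  5 = 5*1 + 0, so a_1 = 5.
The remainder reaches 0 after 2 divisions, so the expansion has 2 partial quotients, read off in order.

[3; 5]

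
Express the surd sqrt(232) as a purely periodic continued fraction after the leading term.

[15; (4, 3, 7, 3, 4, 30)]

Write x_i = (sqrt(232) + m_i)/d_i with (m_0, d_0) = (0, 1). a_0 = floor(sqrt(232)) = 15, since 15^2 = 225 <= 232 < 256 = 16^2.
Iterate m_{i+1} = d_i*a_i - m_i, d_{i+1} = (232 - m_{i+1}^2)/d_i, a_{i+1} = floor((a_0 + m_{i+1})/d_{i+1}):
  m_1 = 1*15 - 0 = 15, d_1 = (232 - 15^2)/1 = 7/1 = 7, a_1 = floor((15 + 15)/7) = 4.
  m_2 = 7*4 - 15 = 13, d_2 = (232 - 13^2)/7 = 63/7 = 9, a_2 = floor((15 + 13)/9) = 3.
  m_3 = 9*3 - 13 = 14, d_3 = (232 - 14^2)/9 = 36/9 = 4, a_3 = floor((15 + 14)/4) = 7.
  m_4 = 4*7 - 14 = 14, d_4 = (232 - 14^2)/4 = 36/4 = 9, a_4 = floor((15 + 14)/9) = 3.
  m_5 = 9*3 - 14 = 13, d_5 = (232 - 13^2)/9 = 63/9 = 7, a_5 = floor((15 + 13)/7) = 4.
  m_6 = 7*4 - 13 = 15, d_6 = (232 - 15^2)/7 = 7/7 = 1, a_6 = floor((15 + 15)/1) = 30.
  m_7 = 1*30 - 15 = 15, d_7 = (232 - 15^2)/1 = 7/1 = 7: (m_7, d_7) = (m_1, d_1) = (15, 7), so from here the quotients repeat a_1, ..., a_6; the period length is 6.
Hence the expansion of sqrt(232) is a_0 = 15 followed by the repeating block 4, 3, 7, 3, 4, 30 (period 6).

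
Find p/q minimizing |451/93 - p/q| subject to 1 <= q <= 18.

Expand x = 451/93 as a continued fraction with the Euclidean algorithm:
  451 = 4*93 + 79, so a_0 = 4.
  93 = 1*79 + 14, so a_1 = 1.
  79 = 5*14 + 9, so a_2 = 5.
  14 = 1*9 + 5, so a_3 = 1.
  9 = 1*5 + 4, so a_4 = 1.
  5 = 1*4 + 1, so a_5 = 1.
  4 = 4*1 + 0, so a_6 = 4.
so x = [4; 1, 5, 1, 1, 1, 4].
Convergents (p_i = a_i*p_{i-1} + p_{i-2}, q_i = a_i*q_{i-1} + q_{i-2} with p_{-2}=0, p_{-1}=1, q_{-2}=1, q_{-1}=0), until the denominator exceeds 18:
  i=0: a_0=4, p_0 = 4*1 + 0 = 4, q_0 = 4*0 + 1 = 1.
  i=1: a_1=1, p_1 = 1*4 + 1 = 5, q_1 = 1*1 + 0 = 1.
  i=2: a_2=5, p_2 = 5*5 + 4 = 29, q_2 = 5*1 + 1 = 6.
  i=3: a_3=1, p_3 = 1*29 + 5 = 34, q_3 = 1*6 + 1 = 7.
  i=4: a_4=1, p_4 = 1*34 + 29 = 63, q_4 = 1*7 + 6 = 13.
  i=5: a_5=1, p_5 = 1*63 + 34 = 97, q_5 = 1*13 + 7 = 20.
q_5 = 20 > 18, so the last convergent with denominator <= 18 is p_4/q_4 = 63/13.
The closest fraction with denominator <= 18 is either p_4/q_4 or the intermediate fraction (k*p_4 + p_3)/(k*q_4 + q_3) with the largest k >= 1 whose denominator stays <= 18; these approach x as k grows, and every other convergent or intermediate fraction in range is farther away.
Largest k: floor((18 - q_3)/q_4) = floor((18 - 7)/13) = 0.
Since k = 0, no intermediate fraction beyond p_4/q_4 has denominator <= 18, so the convergent 63/13 is the closest (its error is |451*13 - 63*93|/(93*13) = 4/1209).

63/13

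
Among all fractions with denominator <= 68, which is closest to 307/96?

Expand x = 307/96 as a continued fraction with the Euclidean algorithm:
  307 = 3*96 + 19, so a_0 = 3.
  96 = 5*19 + 1, so a_1 = 5.
  19 = 19*1 + 0, so a_2 = 19.
so x = [3; 5, 19].
Convergents (p_i = a_i*p_{i-1} + p_{i-2}, q_i = a_i*q_{i-1} + q_{i-2} with p_{-2}=0, p_{-1}=1, q_{-2}=1, q_{-1}=0), until the denominator exceeds 68:
  i=0: a_0=3, p_0 = 3*1 + 0 = 3, q_0 = 3*0 + 1 = 1.
  i=1: a_1=5, p_1 = 5*3 + 1 = 16, q_1 = 5*1 + 0 = 5.
  i=2: a_2=19, p_2 = 19*16 + 3 = 307, q_2 = 19*5 + 1 = 96.
q_2 = 96 > 68, so the last convergent with denominator <= 68 is p_1/q_1 = 16/5.
The closest fraction with denominator <= 68 is either p_1/q_1 or the intermediate fraction (k*p_1 + p_0)/(k*q_1 + q_0) with the largest k >= 1 whose denominator stays <= 68; these approach x as k grows, and every other convergent or intermediate fraction in range is farther away.
Largest k: floor((68 - q_0)/q_1) = floor((68 - 1)/5) = 13.
That gives (13*16 + 3)/(13*5 + 1) = 211/66.
Compare the errors: |x - 16/5| = |307*5 - 16*96|/(96*5) = 1/480, and |x - 211/66| = |307*66 - 211*96|/(96*66) = 6/6336.
Cross-multiplying, 6*480 = 2880 < 6336 = 1*6336, so 6/6336 is smaller: the intermediate fraction 211/66 is closer to x than 16/5.

211/66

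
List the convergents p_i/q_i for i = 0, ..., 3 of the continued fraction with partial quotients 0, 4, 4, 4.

Using the convergent recurrence p_i = a_i*p_{i-1} + p_{i-2}, q_i = a_i*q_{i-1} + q_{i-2} with p_{-2}=0, p_{-1}=1, q_{-2}=1, q_{-1}=0:
  i=0: a_0=0, p_0 = 0*1 + 0 = 0, q_0 = 0*0 + 1 = 1.
  i=1: a_1=4, p_1 = 4*0 + 1 = 1, q_1 = 4*1 + 0 = 4.
  i=2: a_2=4, p_2 = 4*1 + 0 = 4, q_2 = 4*4 + 1 = 17.
  i=3: a_3=4, p_3 = 4*4 + 1 = 17, q_3 = 4*17 + 4 = 72.

0/1, 1/4, 4/17, 17/72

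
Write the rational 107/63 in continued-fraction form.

Run the Euclidean algorithm on 107 and 63; the successive quotients are the partial quotients a_0, a_1, ... (each step inverts the fractional part left over by the previous one):
  107 = 1*63 + 44, so a_0 = 1.
  63 = 1*44 + 19, so a_1 = 1.
  44 = 2*19 + 6, so a_2 = 2.
  19 = 3*6 + 1, so a_3 = 3.
  6 = 6*1 + 0, so a_4 = 6.
The remainder reaches 0 after 5 divisions, so the expansion has 5 partial quotients, read off in order.

[1; 1, 2, 3, 6]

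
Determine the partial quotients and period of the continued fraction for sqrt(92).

Write x_i = (sqrt(92) + m_i)/d_i with (m_0, d_0) = (0, 1). a_0 = floor(sqrt(92)) = 9, since 9^2 = 81 <= 92 < 100 = 10^2.
Iterate m_{i+1} = d_i*a_i - m_i, d_{i+1} = (92 - m_{i+1}^2)/d_i, a_{i+1} = floor((a_0 + m_{i+1})/d_{i+1}):
  m_1 = 1*9 - 0 = 9, d_1 = (92 - 9^2)/1 = 11/1 = 11, a_1 = floor((9 + 9)/11) = 1.
  m_2 = 11*1 - 9 = 2, d_2 = (92 - 2^2)/11 = 88/11 = 8, a_2 = floor((9 + 2)/8) = 1.
  m_3 = 8*1 - 2 = 6, d_3 = (92 - 6^2)/8 = 56/8 = 7, a_3 = floor((9 + 6)/7) = 2.
  m_4 = 7*2 - 6 = 8, d_4 = (92 - 8^2)/7 = 28/7 = 4, a_4 = floor((9 + 8)/4) = 4.
  m_5 = 4*4 - 8 = 8, d_5 = (92 - 8^2)/4 = 28/4 = 7, a_5 = floor((9 + 8)/7) = 2.
  m_6 = 7*2 - 8 = 6, d_6 = (92 - 6^2)/7 = 56/7 = 8, a_6 = floor((9 + 6)/8) = 1.
  m_7 = 8*1 - 6 = 2, d_7 = (92 - 2^2)/8 = 88/8 = 11, a_7 = floor((9 + 2)/11) = 1.
  m_8 = 11*1 - 2 = 9, d_8 = (92 - 9^2)/11 = 11/11 = 1, a_8 = floor((9 + 9)/1) = 18.
  m_9 = 1*18 - 9 = 9, d_9 = (92 - 9^2)/1 = 11/1 = 11: (m_9, d_9) = (m_1, d_1) = (9, 11), so from here the quotients repeat a_1, ..., a_8; the period length is 8.
Hence the expansion of sqrt(92) is a_0 = 9 followed by the repeating block 1, 1, 2, 4, 2, 1, 1, 18 (period 8).

[9; (1, 1, 2, 4, 2, 1, 1, 18)]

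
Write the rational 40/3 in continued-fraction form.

Run the Euclidean algorithm on 40 and 3; the successive quotients are the partial quotients a_0, a_1, ... (each step inverts the fractional part left over by the previous one):
  40 = 13*3 + 1, so a_0 = 13.
  3 = 3*1 + 0, so a_1 = 3.
The remainder reaches 0 after 2 divisions, so the expansion has 2 partial quotients, read off in order.

[13; 3]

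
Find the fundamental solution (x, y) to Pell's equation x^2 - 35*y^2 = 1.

(x, y) = (6, 1)

First expand sqrt(35) as a continued fraction. With x_i = (sqrt(35) + m_i)/d_i and (m_0, d_0) = (0, 1): a_0 = floor(sqrt(35)) = 5, since 5^2 = 25 <= 35 < 36 = 6^2.
Iterate m_{i+1} = d_i*a_i - m_i, d_{i+1} = (35 - m_{i+1}^2)/d_i, a_{i+1} = floor((a_0 + m_{i+1})/d_{i+1}):
  m_1 = 1*5 - 0 = 5, d_1 = (35 - 5^2)/1 = 10/1 = 10, a_1 = floor((5 + 5)/10) = 1.
  m_2 = 10*1 - 5 = 5, d_2 = (35 - 5^2)/10 = 10/10 = 1, a_2 = floor((5 + 5)/1) = 10.
  m_3 = 1*10 - 5 = 5, d_3 = (35 - 5^2)/1 = 10/1 = 10: (m_3, d_3) = (m_1, d_1) = (5, 10), so from here the quotients repeat a_1, a_2; the period length is 2.
So sqrt(35) = [5; (1, 10)] with period length k = 2.
k is even, so the fundamental solution of x^2 - 35y^2 = 1 is (p_{k-1}, q_{k-1}) = (p_1, q_1); compute convergents through index 1.
Convergents (p_i = a_i*p_{i-1} + p_{i-2}, q_i = a_i*q_{i-1} + q_{i-2} with p_{-2}=0, p_{-1}=1, q_{-2}=1, q_{-1}=0):
  i=0: a_0=5, p_0 = 5*1 + 0 = 5, q_0 = 5*0 + 1 = 1.
  i=1: a_1=1, p_1 = 1*5 + 1 = 6, q_1 = 1*1 + 0 = 1.
Check: 6^2 - 35*1^2 = 36 - 35 = 1, so (x, y) = (6, 1) solves the equation, and by the theorem it is the least positive solution.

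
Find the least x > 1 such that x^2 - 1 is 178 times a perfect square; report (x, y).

First expand sqrt(178) as a continued fraction. With x_i = (sqrt(178) + m_i)/d_i and (m_0, d_0) = (0, 1): a_0 = floor(sqrt(178)) = 13, since 13^2 = 169 <= 178 < 196 = 14^2.
Iterate m_{i+1} = d_i*a_i - m_i, d_{i+1} = (178 - m_{i+1}^2)/d_i, a_{i+1} = floor((a_0 + m_{i+1})/d_{i+1}):
  m_1 = 1*13 - 0 = 13, d_1 = (178 - 13^2)/1 = 9/1 = 9, a_1 = floor((13 + 13)/9) = 2.
  m_2 = 9*2 - 13 = 5, d_2 = (178 - 5^2)/9 = 153/9 = 17, a_2 = floor((13 + 5)/17) = 1.
  m_3 = 17*1 - 5 = 12, d_3 = (178 - 12^2)/17 = 34/17 = 2, a_3 = floor((13 + 12)/2) = 12.
  m_4 = 2*12 - 12 = 12, d_4 = (178 - 12^2)/2 = 34/2 = 17, a_4 = floor((13 + 12)/17) = 1.
  m_5 = 17*1 - 12 = 5, d_5 = (178 - 5^2)/17 = 153/17 = 9, a_5 = floor((13 + 5)/9) = 2.
  m_6 = 9*2 - 5 = 13, d_6 = (178 - 13^2)/9 = 9/9 = 1, a_6 = floor((13 + 13)/1) = 26.
  m_7 = 1*26 - 13 = 13, d_7 = (178 - 13^2)/1 = 9/1 = 9: (m_7, d_7) = (m_1, d_1) = (13, 9), so from here the quotients repeat a_1, ..., a_6; the period length is 6.
So sqrt(178) = [13; (2, 1, 12, 1, 2, 26)] with period length k = 6.
k is even, so the fundamental solution of x^2 - 178y^2 = 1 is (p_{k-1}, q_{k-1}) = (p_5, q_5); compute convergents through index 5.
Convergents (p_i = a_i*p_{i-1} + p_{i-2}, q_i = a_i*q_{i-1} + q_{i-2} with p_{-2}=0, p_{-1}=1, q_{-2}=1, q_{-1}=0):
  i=0: a_0=13, p_0 = 13*1 + 0 = 13, q_0 = 13*0 + 1 = 1.
  i=1: a_1=2, p_1 = 2*13 + 1 = 27, q_1 = 2*1 + 0 = 2.
  i=2: a_2=1, p_2 = 1*27 + 13 = 40, q_2 = 1*2 + 1 = 3.
  i=3: a_3=12, p_3 = 12*40 + 27 = 507, q_3 = 12*3 + 2 = 38.
  i=4: a_4=1, p_4 = 1*507 + 40 = 547, q_4 = 1*38 + 3 = 41.
  i=5: a_5=2, p_5 = 2*547 + 507 = 1601, q_5 = 2*41 + 38 = 120.
Check: 1601^2 - 178*120^2 = 2563201 - 2563200 = 1, so (x, y) = (1601, 120) solves the equation, and by the theorem it is the least positive solution.

(x, y) = (1601, 120)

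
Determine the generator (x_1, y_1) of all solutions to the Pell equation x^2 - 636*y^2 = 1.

First expand sqrt(636) as a continued fraction. With x_i = (sqrt(636) + m_i)/d_i and (m_0, d_0) = (0, 1): a_0 = floor(sqrt(636)) = 25, since 25^2 = 625 <= 636 < 676 = 26^2.
Iterate m_{i+1} = d_i*a_i - m_i, d_{i+1} = (636 - m_{i+1}^2)/d_i, a_{i+1} = floor((a_0 + m_{i+1})/d_{i+1}):
  m_1 = 1*25 - 0 = 25, d_1 = (636 - 25^2)/1 = 11/1 = 11, a_1 = floor((25 + 25)/11) = 4.
  m_2 = 11*4 - 25 = 19, d_2 = (636 - 19^2)/11 = 275/11 = 25, a_2 = floor((25 + 19)/25) = 1.
  m_3 = 25*1 - 19 = 6, d_3 = (636 - 6^2)/25 = 600/25 = 24, a_3 = floor((25 + 6)/24) = 1.
  m_4 = 24*1 - 6 = 18, d_4 = (636 - 18^2)/24 = 312/24 = 13, a_4 = floor((25 + 18)/13) = 3.
  m_5 = 13*3 - 18 = 21, d_5 = (636 - 21^2)/13 = 195/13 = 15, a_5 = floor((25 + 21)/15) = 3.
  m_6 = 15*3 - 21 = 24, d_6 = (636 - 24^2)/15 = 60/15 = 4, a_6 = floor((25 + 24)/4) = 12.
  m_7 = 4*12 - 24 = 24, d_7 = (636 - 24^2)/4 = 60/4 = 15, a_7 = floor((25 + 24)/15) = 3.
  m_8 = 15*3 - 24 = 21, d_8 = (636 - 21^2)/15 = 195/15 = 13, a_8 = floor((25 + 21)/13) = 3.
  m_9 = 13*3 - 21 = 18, d_9 = (636 - 18^2)/13 = 312/13 = 24, a_9 = floor((25 + 18)/24) = 1.
  m_10 = 24*1 - 18 = 6, d_10 = (636 - 6^2)/24 = 600/24 = 25, a_10 = floor((25 + 6)/25) = 1.
  m_11 = 25*1 - 6 = 19, d_11 = (636 - 19^2)/25 = 275/25 = 11, a_11 = floor((25 + 19)/11) = 4.
  m_12 = 11*4 - 19 = 25, d_12 = (636 - 25^2)/11 = 11/11 = 1, a_12 = floor((25 + 25)/1) = 50.
  m_13 = 1*50 - 25 = 25, d_13 = (636 - 25^2)/1 = 11/1 = 11: (m_13, d_13) = (m_1, d_1) = (25, 11), so from here the quotients repeat a_1, ..., a_12; the period length is 12.
So sqrt(636) = [25; (4, 1, 1, 3, 3, 12, 3, 3, 1, 1, 4, 50)] with period length k = 12.
k is even, so the fundamental solution of x^2 - 636y^2 = 1 is (p_{k-1}, q_{k-1}) = (p_11, q_11); compute convergents through index 11.
Convergents (p_i = a_i*p_{i-1} + p_{i-2}, q_i = a_i*q_{i-1} + q_{i-2} with p_{-2}=0, p_{-1}=1, q_{-2}=1, q_{-1}=0):
  i=0: a_0=25, p_0 = 25*1 + 0 = 25, q_0 = 25*0 + 1 = 1.
  i=1: a_1=4, p_1 = 4*25 + 1 = 101, q_1 = 4*1 + 0 = 4.
  i=2: a_2=1, p_2 = 1*101 + 25 = 126, q_2 = 1*4 + 1 = 5.
  i=3: a_3=1, p_3 = 1*126 + 101 = 227, q_3 = 1*5 + 4 = 9.
  i=4: a_4=3, p_4 = 3*227 + 126 = 807, q_4 = 3*9 + 5 = 32.
  i=5: a_5=3, p_5 = 3*807 + 227 = 2648, q_5 = 3*32 + 9 = 105.
  i=6: a_6=12, p_6 = 12*2648 + 807 = 32583, q_6 = 12*105 + 32 = 1292.
  i=7: a_7=3, p_7 = 3*32583 + 2648 = 100397, q_7 = 3*1292 + 105 = 3981.
  i=8: a_8=3, p_8 = 3*100397 + 32583 = 333774, q_8 = 3*3981 + 1292 = 13235.
  i=9: a_9=1, p_9 = 1*333774 + 100397 = 434171, q_9 = 1*13235 + 3981 = 17216.
  i=10: a_10=1, p_10 = 1*434171 + 333774 = 767945, q_10 = 1*17216 + 13235 = 30451.
  i=11: a_11=4, p_11 = 4*767945 + 434171 = 3505951, q_11 = 4*30451 + 17216 = 139020.
Check: 3505951^2 - 636*139020^2 = 12291692414401 - 12291692414400 = 1, so (x, y) = (3505951, 139020) solves the equation, and by the theorem it is the least positive solution.

(x, y) = (3505951, 139020)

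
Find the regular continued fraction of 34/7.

[4; 1, 6]

Run the Euclidean algorithm on 34 and 7; the successive quotients are the partial quotients a_0, a_1, ... (each step inverts the fractional part left over by the previous one):
  34 = 4*7 + 6, so a_0 = 4.
  7 = 1*6 + 1, so a_1 = 1.
  6 = 6*1 + 0, so a_2 = 6.
The remainder reaches 0 after 3 divisions, so the expansion has 3 partial quotients, read off in order.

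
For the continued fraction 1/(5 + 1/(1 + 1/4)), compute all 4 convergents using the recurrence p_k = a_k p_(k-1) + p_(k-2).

0/1, 1/5, 1/6, 5/29

Using the convergent recurrence p_i = a_i*p_{i-1} + p_{i-2}, q_i = a_i*q_{i-1} + q_{i-2} with p_{-2}=0, p_{-1}=1, q_{-2}=1, q_{-1}=0:
  i=0: a_0=0, p_0 = 0*1 + 0 = 0, q_0 = 0*0 + 1 = 1.
  i=1: a_1=5, p_1 = 5*0 + 1 = 1, q_1 = 5*1 + 0 = 5.
  i=2: a_2=1, p_2 = 1*1 + 0 = 1, q_2 = 1*5 + 1 = 6.
  i=3: a_3=4, p_3 = 4*1 + 1 = 5, q_3 = 4*6 + 5 = 29.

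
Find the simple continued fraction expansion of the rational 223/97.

[2; 3, 2, 1, 9]

Run the Euclidean algorithm on 223 and 97; the successive quotients are the partial quotients a_0, a_1, ... (each step inverts the fractional part left over by the previous one):
  223 = 2*97 + 29, so a_0 = 2.
  97 = 3*29 + 10, so a_1 = 3.
  29 = 2*10 + 9, so a_2 = 2.
  10 = 1*9 + 1, so a_3 = 1.
  9 = 9*1 + 0, so a_4 = 9.
The remainder reaches 0 after 5 divisions, so the expansion has 5 partial quotients, read off in order.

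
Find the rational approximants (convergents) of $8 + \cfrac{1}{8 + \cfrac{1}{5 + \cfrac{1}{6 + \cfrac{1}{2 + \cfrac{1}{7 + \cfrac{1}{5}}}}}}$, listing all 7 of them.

8/1, 65/8, 333/41, 2063/254, 4459/549, 33276/4097, 170839/21034

Using the convergent recurrence p_i = a_i*p_{i-1} + p_{i-2}, q_i = a_i*q_{i-1} + q_{i-2} with p_{-2}=0, p_{-1}=1, q_{-2}=1, q_{-1}=0:
  i=0: a_0=8, p_0 = 8*1 + 0 = 8, q_0 = 8*0 + 1 = 1.
  i=1: a_1=8, p_1 = 8*8 + 1 = 65, q_1 = 8*1 + 0 = 8.
  i=2: a_2=5, p_2 = 5*65 + 8 = 333, q_2 = 5*8 + 1 = 41.
  i=3: a_3=6, p_3 = 6*333 + 65 = 2063, q_3 = 6*41 + 8 = 254.
  i=4: a_4=2, p_4 = 2*2063 + 333 = 4459, q_4 = 2*254 + 41 = 549.
  i=5: a_5=7, p_5 = 7*4459 + 2063 = 33276, q_5 = 7*549 + 254 = 4097.
  i=6: a_6=5, p_6 = 5*33276 + 4459 = 170839, q_6 = 5*4097 + 549 = 21034.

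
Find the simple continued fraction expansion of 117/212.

[0; 1, 1, 4, 3, 7]

Run the Euclidean algorithm on 117 and 212; the successive quotients are the partial quotients a_0, a_1, ... (each step inverts the fractional part left over by the previous one):
  117 = 0*212 + 117, so a_0 = 0.
  212 = 1*117 + 95, so a_1 = 1.
  117 = 1*95 + 22, so a_2 = 1.
  95 = 4*22 + 7, so a_3 = 4.
  22 = 3*7 + 1, so a_4 = 3.
  7 = 7*1 + 0, so a_5 = 7.
The remainder reaches 0 after 6 divisions, so the expansion has 6 partial quotients, read off in order.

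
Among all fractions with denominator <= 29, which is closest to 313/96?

Expand x = 313/96 as a continued fraction with the Euclidean algorithm:
  313 = 3*96 + 25, so a_0 = 3.
  96 = 3*25 + 21, so a_1 = 3.
  25 = 1*21 + 4, so a_2 = 1.
  21 = 5*4 + 1, so a_3 = 5.
  4 = 4*1 + 0, so a_4 = 4.
so x = [3; 3, 1, 5, 4].
Convergents (p_i = a_i*p_{i-1} + p_{i-2}, q_i = a_i*q_{i-1} + q_{i-2} with p_{-2}=0, p_{-1}=1, q_{-2}=1, q_{-1}=0), until the denominator exceeds 29:
  i=0: a_0=3, p_0 = 3*1 + 0 = 3, q_0 = 3*0 + 1 = 1.
  i=1: a_1=3, p_1 = 3*3 + 1 = 10, q_1 = 3*1 + 0 = 3.
  i=2: a_2=1, p_2 = 1*10 + 3 = 13, q_2 = 1*3 + 1 = 4.
  i=3: a_3=5, p_3 = 5*13 + 10 = 75, q_3 = 5*4 + 3 = 23.
  i=4: a_4=4, p_4 = 4*75 + 13 = 313, q_4 = 4*23 + 4 = 96.
q_4 = 96 > 29, so the last convergent with denominator <= 29 is p_3/q_3 = 75/23.
The closest fraction with denominator <= 29 is either p_3/q_3 or the intermediate fraction (k*p_3 + p_2)/(k*q_3 + q_2) with the largest k >= 1 whose denominator stays <= 29; these approach x as k grows, and every other convergent or intermediate fraction in range is farther away.
Largest k: floor((29 - q_2)/q_3) = floor((29 - 4)/23) = 1.
That gives (1*75 + 13)/(1*23 + 4) = 88/27.
Compare the errors: |x - 75/23| = |313*23 - 75*96|/(96*23) = 1/2208, and |x - 88/27| = |313*27 - 88*96|/(96*27) = 3/2592.
Cross-multiplying, 1*2592 = 2592 < 6624 = 3*2208, so 1/2208 is smaller: the convergent 75/23 is closer to x than 88/27.

75/23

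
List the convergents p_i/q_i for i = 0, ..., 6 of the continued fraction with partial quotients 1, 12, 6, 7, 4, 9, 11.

Using the convergent recurrence p_i = a_i*p_{i-1} + p_{i-2}, q_i = a_i*q_{i-1} + q_{i-2} with p_{-2}=0, p_{-1}=1, q_{-2}=1, q_{-1}=0:
  i=0: a_0=1, p_0 = 1*1 + 0 = 1, q_0 = 1*0 + 1 = 1.
  i=1: a_1=12, p_1 = 12*1 + 1 = 13, q_1 = 12*1 + 0 = 12.
  i=2: a_2=6, p_2 = 6*13 + 1 = 79, q_2 = 6*12 + 1 = 73.
  i=3: a_3=7, p_3 = 7*79 + 13 = 566, q_3 = 7*73 + 12 = 523.
  i=4: a_4=4, p_4 = 4*566 + 79 = 2343, q_4 = 4*523 + 73 = 2165.
  i=5: a_5=9, p_5 = 9*2343 + 566 = 21653, q_5 = 9*2165 + 523 = 20008.
  i=6: a_6=11, p_6 = 11*21653 + 2343 = 240526, q_6 = 11*20008 + 2165 = 222253.

1/1, 13/12, 79/73, 566/523, 2343/2165, 21653/20008, 240526/222253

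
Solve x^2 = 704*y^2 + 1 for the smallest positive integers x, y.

First expand sqrt(704) as a continued fraction. With x_i = (sqrt(704) + m_i)/d_i and (m_0, d_0) = (0, 1): a_0 = floor(sqrt(704)) = 26, since 26^2 = 676 <= 704 < 729 = 27^2.
Iterate m_{i+1} = d_i*a_i - m_i, d_{i+1} = (704 - m_{i+1}^2)/d_i, a_{i+1} = floor((a_0 + m_{i+1})/d_{i+1}):
  m_1 = 1*26 - 0 = 26, d_1 = (704 - 26^2)/1 = 28/1 = 28, a_1 = floor((26 + 26)/28) = 1.
  m_2 = 28*1 - 26 = 2, d_2 = (704 - 2^2)/28 = 700/28 = 25, a_2 = floor((26 + 2)/25) = 1.
  m_3 = 25*1 - 2 = 23, d_3 = (704 - 23^2)/25 = 175/25 = 7, a_3 = floor((26 + 23)/7) = 7.
  m_4 = 7*7 - 23 = 26, d_4 = (704 - 26^2)/7 = 28/7 = 4, a_4 = floor((26 + 26)/4) = 13.
  m_5 = 4*13 - 26 = 26, d_5 = (704 - 26^2)/4 = 28/4 = 7, a_5 = floor((26 + 26)/7) = 7.
  m_6 = 7*7 - 26 = 23, d_6 = (704 - 23^2)/7 = 175/7 = 25, a_6 = floor((26 + 23)/25) = 1.
  m_7 = 25*1 - 23 = 2, d_7 = (704 - 2^2)/25 = 700/25 = 28, a_7 = floor((26 + 2)/28) = 1.
  m_8 = 28*1 - 2 = 26, d_8 = (704 - 26^2)/28 = 28/28 = 1, a_8 = floor((26 + 26)/1) = 52.
  m_9 = 1*52 - 26 = 26, d_9 = (704 - 26^2)/1 = 28/1 = 28: (m_9, d_9) = (m_1, d_1) = (26, 28), so from here the quotients repeat a_1, ..., a_8; the period length is 8.
So sqrt(704) = [26; (1, 1, 7, 13, 7, 1, 1, 52)] with period length k = 8.
k is even, so the fundamental solution of x^2 - 704y^2 = 1 is (p_{k-1}, q_{k-1}) = (p_7, q_7); compute convergents through index 7.
Convergents (p_i = a_i*p_{i-1} + p_{i-2}, q_i = a_i*q_{i-1} + q_{i-2} with p_{-2}=0, p_{-1}=1, q_{-2}=1, q_{-1}=0):
  i=0: a_0=26, p_0 = 26*1 + 0 = 26, q_0 = 26*0 + 1 = 1.
  i=1: a_1=1, p_1 = 1*26 + 1 = 27, q_1 = 1*1 + 0 = 1.
  i=2: a_2=1, p_2 = 1*27 + 26 = 53, q_2 = 1*1 + 1 = 2.
  i=3: a_3=7, p_3 = 7*53 + 27 = 398, q_3 = 7*2 + 1 = 15.
  i=4: a_4=13, p_4 = 13*398 + 53 = 5227, q_4 = 13*15 + 2 = 197.
  i=5: a_5=7, p_5 = 7*5227 + 398 = 36987, q_5 = 7*197 + 15 = 1394.
  i=6: a_6=1, p_6 = 1*36987 + 5227 = 42214, q_6 = 1*1394 + 197 = 1591.
  i=7: a_7=1, p_7 = 1*42214 + 36987 = 79201, q_7 = 1*1591 + 1394 = 2985.
Check: 79201^2 - 704*2985^2 = 6272798401 - 6272798400 = 1, so (x, y) = (79201, 2985) solves the equation, and by the theorem it is the least positive solution.

(x, y) = (79201, 2985)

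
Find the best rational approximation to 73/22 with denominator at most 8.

10/3

Expand x = 73/22 as a continued fraction with the Euclidean algorithm:
  73 = 3*22 + 7, so a_0 = 3.
  22 = 3*7 + 1, so a_1 = 3.
  7 = 7*1 + 0, so a_2 = 7.
so x = [3; 3, 7].
Convergents (p_i = a_i*p_{i-1} + p_{i-2}, q_i = a_i*q_{i-1} + q_{i-2} with p_{-2}=0, p_{-1}=1, q_{-2}=1, q_{-1}=0), until the denominator exceeds 8:
  i=0: a_0=3, p_0 = 3*1 + 0 = 3, q_0 = 3*0 + 1 = 1.
  i=1: a_1=3, p_1 = 3*3 + 1 = 10, q_1 = 3*1 + 0 = 3.
  i=2: a_2=7, p_2 = 7*10 + 3 = 73, q_2 = 7*3 + 1 = 22.
q_2 = 22 > 8, so the last convergent with denominator <= 8 is p_1/q_1 = 10/3.
The closest fraction with denominator <= 8 is either p_1/q_1 or the intermediate fraction (k*p_1 + p_0)/(k*q_1 + q_0) with the largest k >= 1 whose denominator stays <= 8; these approach x as k grows, and every other convergent or intermediate fraction in range is farther away.
Largest k: floor((8 - q_0)/q_1) = floor((8 - 1)/3) = 2.
That gives (2*10 + 3)/(2*3 + 1) = 23/7.
Compare the errors: |x - 10/3| = |73*3 - 10*22|/(22*3) = 1/66, and |x - 23/7| = |73*7 - 23*22|/(22*7) = 5/154.
Cross-multiplying, 1*154 = 154 < 330 = 5*66, so 1/66 is smaller: the convergent 10/3 is closer to x than 23/7.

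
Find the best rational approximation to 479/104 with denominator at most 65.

Expand x = 479/104 as a continued fraction with the Euclidean algorithm:
  479 = 4*104 + 63, so a_0 = 4.
  104 = 1*63 + 41, so a_1 = 1.
  63 = 1*41 + 22, so a_2 = 1.
  41 = 1*22 + 19, so a_3 = 1.
  22 = 1*19 + 3, so a_4 = 1.
  19 = 6*3 + 1, so a_5 = 6.
  3 = 3*1 + 0, so a_6 = 3.
so x = [4; 1, 1, 1, 1, 6, 3].
Convergents (p_i = a_i*p_{i-1} + p_{i-2}, q_i = a_i*q_{i-1} + q_{i-2} with p_{-2}=0, p_{-1}=1, q_{-2}=1, q_{-1}=0), until the denominator exceeds 65:
  i=0: a_0=4, p_0 = 4*1 + 0 = 4, q_0 = 4*0 + 1 = 1.
  i=1: a_1=1, p_1 = 1*4 + 1 = 5, q_1 = 1*1 + 0 = 1.
  i=2: a_2=1, p_2 = 1*5 + 4 = 9, q_2 = 1*1 + 1 = 2.
  i=3: a_3=1, p_3 = 1*9 + 5 = 14, q_3 = 1*2 + 1 = 3.
  i=4: a_4=1, p_4 = 1*14 + 9 = 23, q_4 = 1*3 + 2 = 5.
  i=5: a_5=6, p_5 = 6*23 + 14 = 152, q_5 = 6*5 + 3 = 33.
  i=6: a_6=3, p_6 = 3*152 + 23 = 479, q_6 = 3*33 + 5 = 104.
q_6 = 104 > 65, so the last convergent with denominator <= 65 is p_5/q_5 = 152/33.
The closest fraction with denominator <= 65 is either p_5/q_5 or the intermediate fraction (k*p_5 + p_4)/(k*q_5 + q_4) with the largest k >= 1 whose denominator stays <= 65; these approach x as k grows, and every other convergent or intermediate fraction in range is farther away.
Largest k: floor((65 - q_4)/q_5) = floor((65 - 5)/33) = 1.
That gives (1*152 + 23)/(1*33 + 5) = 175/38.
Compare the errors: |x - 152/33| = |479*33 - 152*104|/(104*33) = 1/3432, and |x - 175/38| = |479*38 - 175*104|/(104*38) = 2/3952.
Cross-multiplying, 1*3952 = 3952 < 6864 = 2*3432, so 1/3432 is smaller: the convergent 152/33 is closer to x than 175/38.

152/33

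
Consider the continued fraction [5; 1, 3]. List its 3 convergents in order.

5/1, 6/1, 23/4

Using the convergent recurrence p_i = a_i*p_{i-1} + p_{i-2}, q_i = a_i*q_{i-1} + q_{i-2} with p_{-2}=0, p_{-1}=1, q_{-2}=1, q_{-1}=0:
  i=0: a_0=5, p_0 = 5*1 + 0 = 5, q_0 = 5*0 + 1 = 1.
  i=1: a_1=1, p_1 = 1*5 + 1 = 6, q_1 = 1*1 + 0 = 1.
  i=2: a_2=3, p_2 = 3*6 + 5 = 23, q_2 = 3*1 + 1 = 4.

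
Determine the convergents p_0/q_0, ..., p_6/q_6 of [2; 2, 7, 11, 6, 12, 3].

2/1, 5/2, 37/15, 412/167, 2509/1017, 30520/12371, 94069/38130

Using the convergent recurrence p_i = a_i*p_{i-1} + p_{i-2}, q_i = a_i*q_{i-1} + q_{i-2} with p_{-2}=0, p_{-1}=1, q_{-2}=1, q_{-1}=0:
  i=0: a_0=2, p_0 = 2*1 + 0 = 2, q_0 = 2*0 + 1 = 1.
  i=1: a_1=2, p_1 = 2*2 + 1 = 5, q_1 = 2*1 + 0 = 2.
  i=2: a_2=7, p_2 = 7*5 + 2 = 37, q_2 = 7*2 + 1 = 15.
  i=3: a_3=11, p_3 = 11*37 + 5 = 412, q_3 = 11*15 + 2 = 167.
  i=4: a_4=6, p_4 = 6*412 + 37 = 2509, q_4 = 6*167 + 15 = 1017.
  i=5: a_5=12, p_5 = 12*2509 + 412 = 30520, q_5 = 12*1017 + 167 = 12371.
  i=6: a_6=3, p_6 = 3*30520 + 2509 = 94069, q_6 = 3*12371 + 1017 = 38130.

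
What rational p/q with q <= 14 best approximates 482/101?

62/13

Expand x = 482/101 as a continued fraction with the Euclidean algorithm:
  482 = 4*101 + 78, so a_0 = 4.
  101 = 1*78 + 23, so a_1 = 1.
  78 = 3*23 + 9, so a_2 = 3.
  23 = 2*9 + 5, so a_3 = 2.
  9 = 1*5 + 4, so a_4 = 1.
  5 = 1*4 + 1, so a_5 = 1.
  4 = 4*1 + 0, so a_6 = 4.
so x = [4; 1, 3, 2, 1, 1, 4].
Convergents (p_i = a_i*p_{i-1} + p_{i-2}, q_i = a_i*q_{i-1} + q_{i-2} with p_{-2}=0, p_{-1}=1, q_{-2}=1, q_{-1}=0), until the denominator exceeds 14:
  i=0: a_0=4, p_0 = 4*1 + 0 = 4, q_0 = 4*0 + 1 = 1.
  i=1: a_1=1, p_1 = 1*4 + 1 = 5, q_1 = 1*1 + 0 = 1.
  i=2: a_2=3, p_2 = 3*5 + 4 = 19, q_2 = 3*1 + 1 = 4.
  i=3: a_3=2, p_3 = 2*19 + 5 = 43, q_3 = 2*4 + 1 = 9.
  i=4: a_4=1, p_4 = 1*43 + 19 = 62, q_4 = 1*9 + 4 = 13.
  i=5: a_5=1, p_5 = 1*62 + 43 = 105, q_5 = 1*13 + 9 = 22.
q_5 = 22 > 14, so the last convergent with denominator <= 14 is p_4/q_4 = 62/13.
The closest fraction with denominator <= 14 is either p_4/q_4 or the intermediate fraction (k*p_4 + p_3)/(k*q_4 + q_3) with the largest k >= 1 whose denominator stays <= 14; these approach x as k grows, and every other convergent or intermediate fraction in range is farther away.
Largest k: floor((14 - q_3)/q_4) = floor((14 - 9)/13) = 0.
Since k = 0, no intermediate fraction beyond p_4/q_4 has denominator <= 14, so the convergent 62/13 is the closest (its error is |482*13 - 62*101|/(101*13) = 4/1313).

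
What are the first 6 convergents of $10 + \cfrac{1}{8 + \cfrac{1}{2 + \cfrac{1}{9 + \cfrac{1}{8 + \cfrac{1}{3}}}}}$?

Using the convergent recurrence p_i = a_i*p_{i-1} + p_{i-2}, q_i = a_i*q_{i-1} + q_{i-2} with p_{-2}=0, p_{-1}=1, q_{-2}=1, q_{-1}=0:
  i=0: a_0=10, p_0 = 10*1 + 0 = 10, q_0 = 10*0 + 1 = 1.
  i=1: a_1=8, p_1 = 8*10 + 1 = 81, q_1 = 8*1 + 0 = 8.
  i=2: a_2=2, p_2 = 2*81 + 10 = 172, q_2 = 2*8 + 1 = 17.
  i=3: a_3=9, p_3 = 9*172 + 81 = 1629, q_3 = 9*17 + 8 = 161.
  i=4: a_4=8, p_4 = 8*1629 + 172 = 13204, q_4 = 8*161 + 17 = 1305.
  i=5: a_5=3, p_5 = 3*13204 + 1629 = 41241, q_5 = 3*1305 + 161 = 4076.

10/1, 81/8, 172/17, 1629/161, 13204/1305, 41241/4076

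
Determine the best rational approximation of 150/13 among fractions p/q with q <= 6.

Expand x = 150/13 as a continued fraction with the Euclidean algorithm:
  150 = 11*13 + 7, so a_0 = 11.
  13 = 1*7 + 6, so a_1 = 1.
  7 = 1*6 + 1, so a_2 = 1.
  6 = 6*1 + 0, so a_3 = 6.
so x = [11; 1, 1, 6].
Convergents (p_i = a_i*p_{i-1} + p_{i-2}, q_i = a_i*q_{i-1} + q_{i-2} with p_{-2}=0, p_{-1}=1, q_{-2}=1, q_{-1}=0), until the denominator exceeds 6:
  i=0: a_0=11, p_0 = 11*1 + 0 = 11, q_0 = 11*0 + 1 = 1.
  i=1: a_1=1, p_1 = 1*11 + 1 = 12, q_1 = 1*1 + 0 = 1.
  i=2: a_2=1, p_2 = 1*12 + 11 = 23, q_2 = 1*1 + 1 = 2.
  i=3: a_3=6, p_3 = 6*23 + 12 = 150, q_3 = 6*2 + 1 = 13.
q_3 = 13 > 6, so the last convergent with denominator <= 6 is p_2/q_2 = 23/2.
The closest fraction with denominator <= 6 is either p_2/q_2 or the intermediate fraction (k*p_2 + p_1)/(k*q_2 + q_1) with the largest k >= 1 whose denominator stays <= 6; these approach x as k grows, and every other convergent or intermediate fraction in range is farther away.
Largest k: floor((6 - q_1)/q_2) = floor((6 - 1)/2) = 2.
That gives (2*23 + 12)/(2*2 + 1) = 58/5.
Compare the errors: |x - 23/2| = |150*2 - 23*13|/(13*2) = 1/26, and |x - 58/5| = |150*5 - 58*13|/(13*5) = 4/65.
Cross-multiplying, 1*65 = 65 < 104 = 4*26, so 1/26 is smaller: the convergent 23/2 is closer to x than 58/5.

23/2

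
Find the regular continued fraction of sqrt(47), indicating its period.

Write x_i = (sqrt(47) + m_i)/d_i with (m_0, d_0) = (0, 1). a_0 = floor(sqrt(47)) = 6, since 6^2 = 36 <= 47 < 49 = 7^2.
Iterate m_{i+1} = d_i*a_i - m_i, d_{i+1} = (47 - m_{i+1}^2)/d_i, a_{i+1} = floor((a_0 + m_{i+1})/d_{i+1}):
  m_1 = 1*6 - 0 = 6, d_1 = (47 - 6^2)/1 = 11/1 = 11, a_1 = floor((6 + 6)/11) = 1.
  m_2 = 11*1 - 6 = 5, d_2 = (47 - 5^2)/11 = 22/11 = 2, a_2 = floor((6 + 5)/2) = 5.
  m_3 = 2*5 - 5 = 5, d_3 = (47 - 5^2)/2 = 22/2 = 11, a_3 = floor((6 + 5)/11) = 1.
  m_4 = 11*1 - 5 = 6, d_4 = (47 - 6^2)/11 = 11/11 = 1, a_4 = floor((6 + 6)/1) = 12.
  m_5 = 1*12 - 6 = 6, d_5 = (47 - 6^2)/1 = 11/1 = 11: (m_5, d_5) = (m_1, d_1) = (6, 11), so from here the quotients repeat a_1, ..., a_4; the period length is 4.
Hence the expansion of sqrt(47) is a_0 = 6 followed by the repeating block 1, 5, 1, 12 (period 4).

[6; (1, 5, 1, 12)]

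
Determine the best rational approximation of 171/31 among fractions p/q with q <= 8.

11/2

Expand x = 171/31 as a continued fraction with the Euclidean algorithm:
  171 = 5*31 + 16, so a_0 = 5.
  31 = 1*16 + 15, so a_1 = 1.
  16 = 1*15 + 1, so a_2 = 1.
  15 = 15*1 + 0, so a_3 = 15.
so x = [5; 1, 1, 15].
Convergents (p_i = a_i*p_{i-1} + p_{i-2}, q_i = a_i*q_{i-1} + q_{i-2} with p_{-2}=0, p_{-1}=1, q_{-2}=1, q_{-1}=0), until the denominator exceeds 8:
  i=0: a_0=5, p_0 = 5*1 + 0 = 5, q_0 = 5*0 + 1 = 1.
  i=1: a_1=1, p_1 = 1*5 + 1 = 6, q_1 = 1*1 + 0 = 1.
  i=2: a_2=1, p_2 = 1*6 + 5 = 11, q_2 = 1*1 + 1 = 2.
  i=3: a_3=15, p_3 = 15*11 + 6 = 171, q_3 = 15*2 + 1 = 31.
q_3 = 31 > 8, so the last convergent with denominator <= 8 is p_2/q_2 = 11/2.
The closest fraction with denominator <= 8 is either p_2/q_2 or the intermediate fraction (k*p_2 + p_1)/(k*q_2 + q_1) with the largest k >= 1 whose denominator stays <= 8; these approach x as k grows, and every other convergent or intermediate fraction in range is farther away.
Largest k: floor((8 - q_1)/q_2) = floor((8 - 1)/2) = 3.
That gives (3*11 + 6)/(3*2 + 1) = 39/7.
Compare the errors: |x - 11/2| = |171*2 - 11*31|/(31*2) = 1/62, and |x - 39/7| = |171*7 - 39*31|/(31*7) = 12/217.
Cross-multiplying, 1*217 = 217 < 744 = 12*62, so 1/62 is smaller: the convergent 11/2 is closer to x than 39/7.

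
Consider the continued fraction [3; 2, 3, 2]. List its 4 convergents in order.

Using the convergent recurrence p_i = a_i*p_{i-1} + p_{i-2}, q_i = a_i*q_{i-1} + q_{i-2} with p_{-2}=0, p_{-1}=1, q_{-2}=1, q_{-1}=0:
  i=0: a_0=3, p_0 = 3*1 + 0 = 3, q_0 = 3*0 + 1 = 1.
  i=1: a_1=2, p_1 = 2*3 + 1 = 7, q_1 = 2*1 + 0 = 2.
  i=2: a_2=3, p_2 = 3*7 + 3 = 24, q_2 = 3*2 + 1 = 7.
  i=3: a_3=2, p_3 = 2*24 + 7 = 55, q_3 = 2*7 + 2 = 16.

3/1, 7/2, 24/7, 55/16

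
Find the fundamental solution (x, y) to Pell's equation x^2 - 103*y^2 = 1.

(x, y) = (227528, 22419)

First expand sqrt(103) as a continued fraction. With x_i = (sqrt(103) + m_i)/d_i and (m_0, d_0) = (0, 1): a_0 = floor(sqrt(103)) = 10, since 10^2 = 100 <= 103 < 121 = 11^2.
Iterate m_{i+1} = d_i*a_i - m_i, d_{i+1} = (103 - m_{i+1}^2)/d_i, a_{i+1} = floor((a_0 + m_{i+1})/d_{i+1}):
  m_1 = 1*10 - 0 = 10, d_1 = (103 - 10^2)/1 = 3/1 = 3, a_1 = floor((10 + 10)/3) = 6.
  m_2 = 3*6 - 10 = 8, d_2 = (103 - 8^2)/3 = 39/3 = 13, a_2 = floor((10 + 8)/13) = 1.
  m_3 = 13*1 - 8 = 5, d_3 = (103 - 5^2)/13 = 78/13 = 6, a_3 = floor((10 + 5)/6) = 2.
  m_4 = 6*2 - 5 = 7, d_4 = (103 - 7^2)/6 = 54/6 = 9, a_4 = floor((10 + 7)/9) = 1.
  m_5 = 9*1 - 7 = 2, d_5 = (103 - 2^2)/9 = 99/9 = 11, a_5 = floor((10 + 2)/11) = 1.
  m_6 = 11*1 - 2 = 9, d_6 = (103 - 9^2)/11 = 22/11 = 2, a_6 = floor((10 + 9)/2) = 9.
  m_7 = 2*9 - 9 = 9, d_7 = (103 - 9^2)/2 = 22/2 = 11, a_7 = floor((10 + 9)/11) = 1.
  m_8 = 11*1 - 9 = 2, d_8 = (103 - 2^2)/11 = 99/11 = 9, a_8 = floor((10 + 2)/9) = 1.
  m_9 = 9*1 - 2 = 7, d_9 = (103 - 7^2)/9 = 54/9 = 6, a_9 = floor((10 + 7)/6) = 2.
  m_10 = 6*2 - 7 = 5, d_10 = (103 - 5^2)/6 = 78/6 = 13, a_10 = floor((10 + 5)/13) = 1.
  m_11 = 13*1 - 5 = 8, d_11 = (103 - 8^2)/13 = 39/13 = 3, a_11 = floor((10 + 8)/3) = 6.
  m_12 = 3*6 - 8 = 10, d_12 = (103 - 10^2)/3 = 3/3 = 1, a_12 = floor((10 + 10)/1) = 20.
  m_13 = 1*20 - 10 = 10, d_13 = (103 - 10^2)/1 = 3/1 = 3: (m_13, d_13) = (m_1, d_1) = (10, 3), so from here the quotients repeat a_1, ..., a_12; the period length is 12.
So sqrt(103) = [10; (6, 1, 2, 1, 1, 9, 1, 1, 2, 1, 6, 20)] with period length k = 12.
k is even, so the fundamental solution of x^2 - 103y^2 = 1 is (p_{k-1}, q_{k-1}) = (p_11, q_11); compute convergents through index 11.
Convergents (p_i = a_i*p_{i-1} + p_{i-2}, q_i = a_i*q_{i-1} + q_{i-2} with p_{-2}=0, p_{-1}=1, q_{-2}=1, q_{-1}=0):
  i=0: a_0=10, p_0 = 10*1 + 0 = 10, q_0 = 10*0 + 1 = 1.
  i=1: a_1=6, p_1 = 6*10 + 1 = 61, q_1 = 6*1 + 0 = 6.
  i=2: a_2=1, p_2 = 1*61 + 10 = 71, q_2 = 1*6 + 1 = 7.
  i=3: a_3=2, p_3 = 2*71 + 61 = 203, q_3 = 2*7 + 6 = 20.
  i=4: a_4=1, p_4 = 1*203 + 71 = 274, q_4 = 1*20 + 7 = 27.
  i=5: a_5=1, p_5 = 1*274 + 203 = 477, q_5 = 1*27 + 20 = 47.
  i=6: a_6=9, p_6 = 9*477 + 274 = 4567, q_6 = 9*47 + 27 = 450.
  i=7: a_7=1, p_7 = 1*4567 + 477 = 5044, q_7 = 1*450 + 47 = 497.
  i=8: a_8=1, p_8 = 1*5044 + 4567 = 9611, q_8 = 1*497 + 450 = 947.
  i=9: a_9=2, p_9 = 2*9611 + 5044 = 24266, q_9 = 2*947 + 497 = 2391.
  i=10: a_10=1, p_10 = 1*24266 + 9611 = 33877, q_10 = 1*2391 + 947 = 3338.
  i=11: a_11=6, p_11 = 6*33877 + 24266 = 227528, q_11 = 6*3338 + 2391 = 22419.
Check: 227528^2 - 103*22419^2 = 51768990784 - 51768990783 = 1, so (x, y) = (227528, 22419) solves the equation, and by the theorem it is the least positive solution.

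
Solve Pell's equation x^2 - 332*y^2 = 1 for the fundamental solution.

First expand sqrt(332) as a continued fraction. With x_i = (sqrt(332) + m_i)/d_i and (m_0, d_0) = (0, 1): a_0 = floor(sqrt(332)) = 18, since 18^2 = 324 <= 332 < 361 = 19^2.
Iterate m_{i+1} = d_i*a_i - m_i, d_{i+1} = (332 - m_{i+1}^2)/d_i, a_{i+1} = floor((a_0 + m_{i+1})/d_{i+1}):
  m_1 = 1*18 - 0 = 18, d_1 = (332 - 18^2)/1 = 8/1 = 8, a_1 = floor((18 + 18)/8) = 4.
  m_2 = 8*4 - 18 = 14, d_2 = (332 - 14^2)/8 = 136/8 = 17, a_2 = floor((18 + 14)/17) = 1.
  m_3 = 17*1 - 14 = 3, d_3 = (332 - 3^2)/17 = 323/17 = 19, a_3 = floor((18 + 3)/19) = 1.
  m_4 = 19*1 - 3 = 16, d_4 = (332 - 16^2)/19 = 76/19 = 4, a_4 = floor((18 + 16)/4) = 8.
  m_5 = 4*8 - 16 = 16, d_5 = (332 - 16^2)/4 = 76/4 = 19, a_5 = floor((18 + 16)/19) = 1.
  m_6 = 19*1 - 16 = 3, d_6 = (332 - 3^2)/19 = 323/19 = 17, a_6 = floor((18 + 3)/17) = 1.
  m_7 = 17*1 - 3 = 14, d_7 = (332 - 14^2)/17 = 136/17 = 8, a_7 = floor((18 + 14)/8) = 4.
  m_8 = 8*4 - 14 = 18, d_8 = (332 - 18^2)/8 = 8/8 = 1, a_8 = floor((18 + 18)/1) = 36.
  m_9 = 1*36 - 18 = 18, d_9 = (332 - 18^2)/1 = 8/1 = 8: (m_9, d_9) = (m_1, d_1) = (18, 8), so from here the quotients repeat a_1, ..., a_8; the period length is 8.
So sqrt(332) = [18; (4, 1, 1, 8, 1, 1, 4, 36)] with period length k = 8.
k is even, so the fundamental solution of x^2 - 332y^2 = 1 is (p_{k-1}, q_{k-1}) = (p_7, q_7); compute convergents through index 7.
Convergents (p_i = a_i*p_{i-1} + p_{i-2}, q_i = a_i*q_{i-1} + q_{i-2} with p_{-2}=0, p_{-1}=1, q_{-2}=1, q_{-1}=0):
  i=0: a_0=18, p_0 = 18*1 + 0 = 18, q_0 = 18*0 + 1 = 1.
  i=1: a_1=4, p_1 = 4*18 + 1 = 73, q_1 = 4*1 + 0 = 4.
  i=2: a_2=1, p_2 = 1*73 + 18 = 91, q_2 = 1*4 + 1 = 5.
  i=3: a_3=1, p_3 = 1*91 + 73 = 164, q_3 = 1*5 + 4 = 9.
  i=4: a_4=8, p_4 = 8*164 + 91 = 1403, q_4 = 8*9 + 5 = 77.
  i=5: a_5=1, p_5 = 1*1403 + 164 = 1567, q_5 = 1*77 + 9 = 86.
  i=6: a_6=1, p_6 = 1*1567 + 1403 = 2970, q_6 = 1*86 + 77 = 163.
  i=7: a_7=4, p_7 = 4*2970 + 1567 = 13447, q_7 = 4*163 + 86 = 738.
Check: 13447^2 - 332*738^2 = 180821809 - 180821808 = 1, so (x, y) = (13447, 738) solves the equation, and by the theorem it is the least positive solution.

(x, y) = (13447, 738)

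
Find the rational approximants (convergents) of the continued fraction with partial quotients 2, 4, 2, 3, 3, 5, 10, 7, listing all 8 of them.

2/1, 9/4, 20/9, 69/31, 227/102, 1204/541, 12267/5512, 87073/39125

Using the convergent recurrence p_i = a_i*p_{i-1} + p_{i-2}, q_i = a_i*q_{i-1} + q_{i-2} with p_{-2}=0, p_{-1}=1, q_{-2}=1, q_{-1}=0:
  i=0: a_0=2, p_0 = 2*1 + 0 = 2, q_0 = 2*0 + 1 = 1.
  i=1: a_1=4, p_1 = 4*2 + 1 = 9, q_1 = 4*1 + 0 = 4.
  i=2: a_2=2, p_2 = 2*9 + 2 = 20, q_2 = 2*4 + 1 = 9.
  i=3: a_3=3, p_3 = 3*20 + 9 = 69, q_3 = 3*9 + 4 = 31.
  i=4: a_4=3, p_4 = 3*69 + 20 = 227, q_4 = 3*31 + 9 = 102.
  i=5: a_5=5, p_5 = 5*227 + 69 = 1204, q_5 = 5*102 + 31 = 541.
  i=6: a_6=10, p_6 = 10*1204 + 227 = 12267, q_6 = 10*541 + 102 = 5512.
  i=7: a_7=7, p_7 = 7*12267 + 1204 = 87073, q_7 = 7*5512 + 541 = 39125.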